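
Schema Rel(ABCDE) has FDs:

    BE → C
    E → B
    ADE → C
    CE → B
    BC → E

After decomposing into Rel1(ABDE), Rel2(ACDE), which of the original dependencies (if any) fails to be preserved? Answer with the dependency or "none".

Check BC → E: no single fragment contains all of {BCE}, and the restricted closure of {BC} across the fragments never reaches {E}.
BE → C is preserved.
E → B is preserved.
ADE → C is preserved.
CE → B is preserved.

BC → E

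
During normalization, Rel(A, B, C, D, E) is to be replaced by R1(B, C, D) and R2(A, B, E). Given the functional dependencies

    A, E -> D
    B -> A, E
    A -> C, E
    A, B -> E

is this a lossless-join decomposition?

Yes

Common attributes: R1 ∩ R2 = {B}.
Closure of {B}: B → A, E applies, adding A, E; A → C, E applies, adding C; A, E → D applies, adding D. So (B)⁺ = {A, B, C, D, E}.
This closure contains every attribute of R1, so R1 ∩ R2 → R1. The join is lossless.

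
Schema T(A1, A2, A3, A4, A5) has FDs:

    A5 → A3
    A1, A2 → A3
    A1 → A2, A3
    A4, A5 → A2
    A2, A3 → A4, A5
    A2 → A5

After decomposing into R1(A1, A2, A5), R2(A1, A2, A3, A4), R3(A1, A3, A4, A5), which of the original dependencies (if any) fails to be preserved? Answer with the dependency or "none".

A4, A5 → A2

Check A4, A5 → A2: no single fragment contains all of {A2, A4, A5}, and the restricted closure of {A4, A5} across the fragments never reaches {A2}.
A5 → A3 is preserved.
A1, A2 → A3 is preserved.
A1 → A2, A3 is preserved.
A2, A3 → A4, A5 is preserved.
A2 → A5 is preserved.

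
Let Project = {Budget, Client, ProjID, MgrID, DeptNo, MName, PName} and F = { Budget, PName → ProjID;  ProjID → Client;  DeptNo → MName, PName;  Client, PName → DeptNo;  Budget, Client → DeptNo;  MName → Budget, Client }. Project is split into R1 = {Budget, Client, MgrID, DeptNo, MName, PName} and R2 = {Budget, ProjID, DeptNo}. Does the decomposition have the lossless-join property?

Common attributes: R1 ∩ R2 = {Budget, DeptNo}.
Closure of {Budget, DeptNo}: DeptNo → MName, PName applies, adding MName, PName; MName → Budget, Client applies, adding Client; Budget, PName → ProjID applies, adding ProjID. So (Budget, DeptNo)⁺ = {Budget, Client, ProjID, DeptNo, MName, PName}.
This closure contains every attribute of R2, so R1 ∩ R2 → R2. The join is lossless.

Yes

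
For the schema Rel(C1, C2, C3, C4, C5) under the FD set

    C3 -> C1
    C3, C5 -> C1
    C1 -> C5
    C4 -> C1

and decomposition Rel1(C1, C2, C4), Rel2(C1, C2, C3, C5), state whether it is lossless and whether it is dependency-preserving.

Lossless test: (C1, C2)⁺ = {C1, C2, C5}, which is a superkey of neither fragment — lossy.
Dependency preservation: every FD's attributes lie within a single fragment, so each can be enforced locally — preserved.

lossy but dependency-preserving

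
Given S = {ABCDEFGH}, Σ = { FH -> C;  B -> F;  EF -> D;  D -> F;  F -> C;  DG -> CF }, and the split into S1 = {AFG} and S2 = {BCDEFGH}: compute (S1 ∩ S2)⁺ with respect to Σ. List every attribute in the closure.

S1 ∩ S2 = {FG}.
F → C applies, adding C
Closure: {CFG}.

CFG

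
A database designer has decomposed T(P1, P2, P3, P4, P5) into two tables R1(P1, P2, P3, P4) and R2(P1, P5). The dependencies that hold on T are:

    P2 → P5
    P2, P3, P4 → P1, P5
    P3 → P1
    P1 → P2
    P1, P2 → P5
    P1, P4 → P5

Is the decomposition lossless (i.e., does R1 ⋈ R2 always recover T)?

Yes

Common attributes: R1 ∩ R2 = {P1}.
Closure of {P1}: P1 → P2 applies, adding P2; P1, P2 → P5 applies, adding P5. So (P1)⁺ = {P1, P2, P5}.
This closure contains every attribute of R2, so R1 ∩ R2 → R2. The join is lossless.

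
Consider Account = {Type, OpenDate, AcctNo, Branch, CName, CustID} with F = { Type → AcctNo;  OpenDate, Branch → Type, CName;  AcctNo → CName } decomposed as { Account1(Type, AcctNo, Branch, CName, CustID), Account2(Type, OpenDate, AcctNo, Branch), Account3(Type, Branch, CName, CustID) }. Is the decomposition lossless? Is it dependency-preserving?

Lossless test (chase): Rows 1 and 3 agree on Type; apply Type→AcctNo and equate their AcctNo entries. Rows 1 and 2 agree on AcctNo; apply AcctNo→CName and equate their CName entries. No row becomes fully distinguished — the join is lossy.
Dependency preservation: OpenDate, Branch → Type, CName is not contained in any single fragment, but the restricted closure of its left-hand side across the fragments still reaches the right-hand side; the remaining FDs each lie inside some fragment. All dependencies are preserved.

lossy but dependency-preserving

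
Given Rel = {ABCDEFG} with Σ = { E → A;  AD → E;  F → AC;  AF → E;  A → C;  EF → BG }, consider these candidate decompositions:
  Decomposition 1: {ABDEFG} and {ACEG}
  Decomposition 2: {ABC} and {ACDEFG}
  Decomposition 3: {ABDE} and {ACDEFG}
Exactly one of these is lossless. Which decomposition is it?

Decomposition 1

Decomposition 1: common = {AEG}, closure = {ACEG} → lossless.
Decomposition 2: common = {AC}, closure = {AC} → lossy.
Decomposition 3: common = {ADE}, closure = {ACDE} → lossy.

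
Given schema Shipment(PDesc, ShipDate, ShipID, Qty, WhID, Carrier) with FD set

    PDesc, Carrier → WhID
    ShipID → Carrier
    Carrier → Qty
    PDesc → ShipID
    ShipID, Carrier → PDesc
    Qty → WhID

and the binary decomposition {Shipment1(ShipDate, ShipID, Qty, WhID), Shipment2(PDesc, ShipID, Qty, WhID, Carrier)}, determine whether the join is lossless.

Yes

Common attributes: Shipment1 ∩ Shipment2 = {ShipID, Qty, WhID}.
Closure of {ShipID, Qty, WhID}: ShipID → Carrier applies, adding Carrier; ShipID, Carrier → PDesc applies, adding PDesc. So (ShipID, Qty, WhID)⁺ = {PDesc, ShipID, Qty, WhID, Carrier}.
This closure contains every attribute of Shipment2, so Shipment1 ∩ Shipment2 → Shipment2. The join is lossless.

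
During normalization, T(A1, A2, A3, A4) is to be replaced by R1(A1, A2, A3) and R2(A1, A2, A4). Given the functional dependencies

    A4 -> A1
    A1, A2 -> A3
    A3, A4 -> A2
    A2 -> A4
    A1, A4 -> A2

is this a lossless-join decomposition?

Yes

Common attributes: R1 ∩ R2 = {A1, A2}.
Closure of {A1, A2}: A1, A2 → A3 applies, adding A3; A2 → A4 applies, adding A4. So (A1, A2)⁺ = {A1, A2, A3, A4}.
This closure contains every attribute of R1, so R1 ∩ R2 → R1. The join is lossless.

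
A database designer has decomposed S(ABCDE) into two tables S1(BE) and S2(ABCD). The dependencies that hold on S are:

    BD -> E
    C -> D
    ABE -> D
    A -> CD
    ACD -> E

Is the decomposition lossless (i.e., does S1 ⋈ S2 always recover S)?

Common attributes: S1 ∩ S2 = {B}.
No dependency enlarges {B}, so (B)⁺ = {B}.
The closure contains neither all of S1 = {BE} nor all of S2 = {ABCD}, so the common attributes are not a superkey of either fragment. The join is lossy.

No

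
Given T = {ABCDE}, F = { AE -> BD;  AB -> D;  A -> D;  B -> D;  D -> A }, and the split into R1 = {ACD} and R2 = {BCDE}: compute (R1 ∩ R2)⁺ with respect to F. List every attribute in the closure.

ACD

R1 ∩ R2 = {CD}.
D → A applies, adding A
Closure: {ACD}.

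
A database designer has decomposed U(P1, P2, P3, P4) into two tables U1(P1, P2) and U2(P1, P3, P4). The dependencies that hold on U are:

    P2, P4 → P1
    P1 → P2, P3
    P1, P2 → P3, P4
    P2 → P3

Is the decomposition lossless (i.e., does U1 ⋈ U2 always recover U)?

Yes

Common attributes: U1 ∩ U2 = {P1}.
Closure of {P1}: P1 → P2, P3 applies, adding P2, P3; P1, P2 → P3, P4 applies, adding P4. So (P1)⁺ = {P1, P2, P3, P4}.
This closure contains every attribute of U1, so U1 ∩ U2 → U1. The join is lossless.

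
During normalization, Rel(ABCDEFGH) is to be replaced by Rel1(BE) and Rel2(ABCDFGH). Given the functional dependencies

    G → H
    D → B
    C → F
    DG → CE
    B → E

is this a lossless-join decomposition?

Common attributes: Rel1 ∩ Rel2 = {B}.
Closure of {B}: B → E applies, adding E. So (B)⁺ = {BE}.
This closure contains every attribute of Rel1, so Rel1 ∩ Rel2 → Rel1. The join is lossless.

Yes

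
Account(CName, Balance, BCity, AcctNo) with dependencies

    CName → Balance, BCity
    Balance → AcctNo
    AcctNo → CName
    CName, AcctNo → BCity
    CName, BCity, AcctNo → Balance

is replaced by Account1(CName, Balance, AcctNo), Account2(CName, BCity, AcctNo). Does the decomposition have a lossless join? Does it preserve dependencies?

lossless and dependency-preserving

Lossless test: (CName, AcctNo)⁺ = {CName, Balance, BCity, AcctNo}, which contains all of one fragment — lossless.
Dependency preservation: CName → Balance, BCity; CName, BCity, AcctNo → Balance are not contained in any single fragment, but the restricted closure of each left-hand side across the fragments still reaches the right-hand side; the remaining FDs each lie inside some fragment. All dependencies are preserved.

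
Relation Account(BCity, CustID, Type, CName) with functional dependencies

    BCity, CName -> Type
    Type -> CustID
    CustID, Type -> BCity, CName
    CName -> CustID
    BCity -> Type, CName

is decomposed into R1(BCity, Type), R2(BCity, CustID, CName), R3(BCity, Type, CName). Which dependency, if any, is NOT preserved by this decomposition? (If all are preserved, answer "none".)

BCity, CName → Type lies within R3.
Type → CustID: restricted closure across fragments reaches CustID.
CustID, Type → BCity, CName: restricted closure across fragments reaches BCity, CName.
CName → CustID lies within R2.
BCity → Type, CName lies within R3.
Every dependency is enforceable on the fragments, so the decomposition is dependency-preserving.

none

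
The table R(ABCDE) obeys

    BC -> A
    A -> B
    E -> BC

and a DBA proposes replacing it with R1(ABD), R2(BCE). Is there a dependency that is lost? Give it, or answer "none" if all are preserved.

Check BC → A: no single fragment contains all of {ABC}, and the restricted closure of {BC} across the fragments never reaches {A}.
A → B is preserved.
E → BC is preserved.

BC -> A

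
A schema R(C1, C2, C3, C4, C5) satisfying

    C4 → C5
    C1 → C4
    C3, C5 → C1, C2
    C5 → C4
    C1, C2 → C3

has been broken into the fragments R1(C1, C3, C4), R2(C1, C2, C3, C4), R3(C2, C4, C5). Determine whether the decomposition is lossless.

Chase test. Columns are C1, C2, C3, C4, C5; row i has aⱼ where attribute j ∈ Ri, else bᵢⱼ.
Initial tableau (one row per fragment):
  row 1: a1 b12 a3 a4 b15
  row 2: a1 a2 a3 a4 b25
  row 3: b31 a2 b33 a4 a5
Rows 1 and 2 agree on C4; apply C4→C5 and equate their C5 entries.
Rows 1 and 3 agree on C4; apply C4→C5 and equate their C5 entries.
Rows 1 and 2 agree on C3, C5; apply C3, C5→C1, C2 and equate their C1, C2 entries.
Row 1 is now all distinguished symbols — the join is lossless.

Yes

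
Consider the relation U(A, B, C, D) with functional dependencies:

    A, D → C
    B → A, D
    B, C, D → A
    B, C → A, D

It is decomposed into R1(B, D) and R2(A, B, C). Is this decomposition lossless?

Yes

Common attributes: R1 ∩ R2 = {B}.
Closure of {B}: B → A, D applies, adding A, D; A, D → C applies, adding C. So (B)⁺ = {A, B, C, D}.
This closure contains every attribute of R1, so R1 ∩ R2 → R1. The join is lossless.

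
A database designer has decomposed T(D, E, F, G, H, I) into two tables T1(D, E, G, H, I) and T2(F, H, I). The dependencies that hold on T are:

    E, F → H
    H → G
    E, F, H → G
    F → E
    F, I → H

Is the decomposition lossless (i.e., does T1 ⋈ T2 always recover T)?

No

Common attributes: T1 ∩ T2 = {H, I}.
Closure of {H, I}: H → G applies, adding G. So (H, I)⁺ = {G, H, I}.
The closure contains neither all of T1 = {D, E, G, H, I} nor all of T2 = {F, H, I}, so the common attributes are not a superkey of either fragment. The join is lossy.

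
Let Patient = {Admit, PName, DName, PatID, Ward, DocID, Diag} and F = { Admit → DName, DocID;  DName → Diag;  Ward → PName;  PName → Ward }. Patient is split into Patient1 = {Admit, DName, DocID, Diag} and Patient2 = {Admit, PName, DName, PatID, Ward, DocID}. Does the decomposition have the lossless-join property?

Common attributes: Patient1 ∩ Patient2 = {Admit, DName, DocID}.
Closure of {Admit, DName, DocID}: DName → Diag applies, adding Diag. So (Admit, DName, DocID)⁺ = {Admit, DName, DocID, Diag}.
This closure contains every attribute of Patient1, so Patient1 ∩ Patient2 → Patient1. The join is lossless.

Yes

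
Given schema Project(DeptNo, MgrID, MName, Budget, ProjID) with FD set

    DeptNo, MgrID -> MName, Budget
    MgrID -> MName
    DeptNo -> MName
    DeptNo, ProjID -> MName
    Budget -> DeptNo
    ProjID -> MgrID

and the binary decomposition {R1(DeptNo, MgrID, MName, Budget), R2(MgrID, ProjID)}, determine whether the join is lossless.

No

Common attributes: R1 ∩ R2 = {MgrID}.
Closure of {MgrID}: MgrID → MName applies, adding MName. So (MgrID)⁺ = {MgrID, MName}.
The closure contains neither all of R1 = {DeptNo, MgrID, MName, Budget} nor all of R2 = {MgrID, ProjID}, so the common attributes are not a superkey of either fragment. The join is lossy.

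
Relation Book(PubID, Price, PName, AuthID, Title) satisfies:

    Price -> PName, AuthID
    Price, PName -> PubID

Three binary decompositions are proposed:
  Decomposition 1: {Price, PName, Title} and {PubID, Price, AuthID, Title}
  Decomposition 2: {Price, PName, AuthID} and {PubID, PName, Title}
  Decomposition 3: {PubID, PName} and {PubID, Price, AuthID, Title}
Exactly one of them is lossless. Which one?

Decomposition 1: common = {Price, Title}, closure = {PubID, Price, PName, AuthID, Title} → lossless.
Decomposition 2: common = {PName}, closure = {PName} → lossy.
Decomposition 3: common = {PubID}, closure = {PubID} → lossy.

Decomposition 1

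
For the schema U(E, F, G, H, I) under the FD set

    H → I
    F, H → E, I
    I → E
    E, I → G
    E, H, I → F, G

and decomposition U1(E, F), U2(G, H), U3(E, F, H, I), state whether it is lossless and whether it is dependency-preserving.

Lossless test (chase): Rows 2 and 3 agree on H; apply H→I and equate their I entries. Rows 2 and 3 agree on I; apply I→E and equate their E entries. Rows 2 and 3 agree on E, I; apply E, I→G and equate their G entries. Rows 2 and 3 agree on E, H, I; apply E, H, I→F, G and equate their F, G entries. Row 2 is now all distinguished symbols — the join is lossless.
Dependency preservation: the restricted closure of {E, I} across the fragments never reaches {G}, so E, I → G cannot be enforced without a join — not preserved.

lossless but not dependency-preserving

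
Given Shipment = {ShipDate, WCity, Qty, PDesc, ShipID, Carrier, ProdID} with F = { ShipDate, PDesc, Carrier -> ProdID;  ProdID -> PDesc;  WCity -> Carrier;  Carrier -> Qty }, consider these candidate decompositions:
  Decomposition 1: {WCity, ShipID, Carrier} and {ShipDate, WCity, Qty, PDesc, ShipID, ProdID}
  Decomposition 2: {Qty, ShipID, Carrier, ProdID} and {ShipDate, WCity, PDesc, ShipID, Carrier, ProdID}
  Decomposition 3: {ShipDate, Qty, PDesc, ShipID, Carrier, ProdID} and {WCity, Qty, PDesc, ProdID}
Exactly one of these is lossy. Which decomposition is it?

Decomposition 1: common = {WCity, ShipID}, closure = {WCity, Qty, ShipID, Carrier} → lossless.
Decomposition 2: common = {ShipID, Carrier, ProdID}, closure = {Qty, PDesc, ShipID, Carrier, ProdID} → lossless.
Decomposition 3: common = {Qty, PDesc, ProdID}, closure = {Qty, PDesc, ProdID} → lossy.

Decomposition 3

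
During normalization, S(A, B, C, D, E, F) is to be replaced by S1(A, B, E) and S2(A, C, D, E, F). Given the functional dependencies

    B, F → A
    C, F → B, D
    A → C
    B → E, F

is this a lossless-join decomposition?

Common attributes: S1 ∩ S2 = {A, E}.
Closure of {A, E}: A → C applies, adding C. So (A, E)⁺ = {A, C, E}.
The closure contains neither all of S1 = {A, B, E} nor all of S2 = {A, C, D, E, F}, so the common attributes are not a superkey of either fragment. The join is lossy.

No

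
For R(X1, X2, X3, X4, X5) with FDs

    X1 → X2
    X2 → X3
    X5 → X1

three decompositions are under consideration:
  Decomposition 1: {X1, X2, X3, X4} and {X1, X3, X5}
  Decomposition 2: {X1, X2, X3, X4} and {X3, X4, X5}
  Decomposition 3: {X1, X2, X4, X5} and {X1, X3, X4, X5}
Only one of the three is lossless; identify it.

Decomposition 3

Decomposition 1: common = {X1, X3}, closure = {X1, X2, X3} → lossy.
Decomposition 2: common = {X3, X4}, closure = {X3, X4} → lossy.
Decomposition 3: common = {X1, X4, X5}, closure = {X1, X2, X3, X4, X5} → lossless.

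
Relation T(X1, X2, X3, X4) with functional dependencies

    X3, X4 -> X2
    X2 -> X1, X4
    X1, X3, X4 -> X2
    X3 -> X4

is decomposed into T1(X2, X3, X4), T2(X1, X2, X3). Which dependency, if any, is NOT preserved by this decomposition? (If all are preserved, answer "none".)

X3, X4 → X2 lies within T1.
X2 → X1, X4: restricted closure across fragments reaches X1, X4.
X1, X3, X4 → X2: restricted closure across fragments reaches X2.
X3 → X4 lies within T1.
Every dependency is enforceable on the fragments, so the decomposition is dependency-preserving.

none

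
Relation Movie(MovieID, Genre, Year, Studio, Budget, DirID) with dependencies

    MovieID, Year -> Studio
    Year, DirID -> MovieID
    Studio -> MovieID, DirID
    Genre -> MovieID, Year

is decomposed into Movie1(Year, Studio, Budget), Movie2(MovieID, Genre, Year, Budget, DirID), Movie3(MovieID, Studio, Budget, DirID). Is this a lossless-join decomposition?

Chase test. Columns are MovieID, Genre, Year, Studio, Budget, DirID; row i has aⱼ where attribute j ∈ Moviei, else bᵢⱼ.
Initial tableau (one row per fragment):
  row 1: b11 b12 a3 a4 a5 b16
  row 2: a1 a2 a3 b24 a5 a6
  row 3: a1 b32 b33 a4 a5 a6
Rows 1 and 3 agree on Studio; apply Studio→MovieID, DirID and equate their MovieID, DirID entries.
Rows 1 and 2 agree on MovieID, Year; apply MovieID, Year→Studio and equate their Studio entries.
Row 2 is now all distinguished symbols — the join is lossless.

Yes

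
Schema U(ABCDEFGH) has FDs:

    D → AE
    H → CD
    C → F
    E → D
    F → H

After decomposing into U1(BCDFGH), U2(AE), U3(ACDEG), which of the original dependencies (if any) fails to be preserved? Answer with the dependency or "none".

D → AE lies within U3.
H → CD lies within U1.
C → F lies within U1.
E → D lies within U3.
F → H lies within U1.
Every dependency is enforceable on the fragments, so the decomposition is dependency-preserving.

none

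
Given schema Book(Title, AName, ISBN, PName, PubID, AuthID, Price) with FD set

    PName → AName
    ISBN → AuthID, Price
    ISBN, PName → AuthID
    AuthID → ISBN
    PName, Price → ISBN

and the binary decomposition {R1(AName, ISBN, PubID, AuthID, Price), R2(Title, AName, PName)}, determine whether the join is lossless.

No

Common attributes: R1 ∩ R2 = {AName}.
No dependency enlarges {AName}, so (AName)⁺ = {AName}.
The closure contains neither all of R1 = {AName, ISBN, PubID, AuthID, Price} nor all of R2 = {Title, AName, PName}, so the common attributes are not a superkey of either fragment. The join is lossy.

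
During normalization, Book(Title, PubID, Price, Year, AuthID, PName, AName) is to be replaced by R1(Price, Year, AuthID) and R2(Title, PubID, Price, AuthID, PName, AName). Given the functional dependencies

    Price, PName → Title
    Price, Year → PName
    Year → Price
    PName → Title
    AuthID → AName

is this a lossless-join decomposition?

Common attributes: R1 ∩ R2 = {Price, AuthID}.
Closure of {Price, AuthID}: AuthID → AName applies, adding AName. So (Price, AuthID)⁺ = {Price, AuthID, AName}.
The closure contains neither all of R1 = {Price, Year, AuthID} nor all of R2 = {Title, PubID, Price, AuthID, PName, AName}, so the common attributes are not a superkey of either fragment. The join is lossy.

No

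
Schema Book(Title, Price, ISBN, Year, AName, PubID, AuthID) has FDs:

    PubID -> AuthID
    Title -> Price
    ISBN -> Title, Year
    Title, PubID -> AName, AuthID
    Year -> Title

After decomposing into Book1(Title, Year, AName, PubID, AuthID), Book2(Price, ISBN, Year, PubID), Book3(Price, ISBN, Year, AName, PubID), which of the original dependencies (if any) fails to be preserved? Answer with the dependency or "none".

Check Title → Price: no single fragment contains all of {Title, Price}, and the restricted closure of {Title} across the fragments never reaches {Price}.
PubID → AuthID is preserved.
ISBN → Title, Year is preserved.
Title, PubID → AName, AuthID is preserved.
Year → Title is preserved.

Title -> Price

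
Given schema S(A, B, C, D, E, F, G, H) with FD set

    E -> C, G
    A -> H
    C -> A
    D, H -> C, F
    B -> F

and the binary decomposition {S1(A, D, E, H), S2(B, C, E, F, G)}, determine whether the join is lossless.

Common attributes: S1 ∩ S2 = {E}.
Closure of {E}: E → C, G applies, adding C, G; C → A applies, adding A; A → H applies, adding H. So (E)⁺ = {A, C, E, G, H}.
The closure contains neither all of S1 = {A, D, E, H} nor all of S2 = {B, C, E, F, G}, so the common attributes are not a superkey of either fragment. The join is lossy.

No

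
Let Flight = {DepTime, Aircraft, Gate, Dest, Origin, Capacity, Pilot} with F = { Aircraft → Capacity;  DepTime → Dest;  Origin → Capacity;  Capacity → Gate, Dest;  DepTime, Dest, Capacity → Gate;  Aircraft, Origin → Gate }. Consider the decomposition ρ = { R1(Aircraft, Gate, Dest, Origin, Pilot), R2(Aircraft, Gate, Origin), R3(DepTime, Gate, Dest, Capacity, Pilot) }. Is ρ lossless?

Chase test. Columns are DepTime, Aircraft, Gate, Dest, Origin, Capacity, Pilot; row i has aⱼ where attribute j ∈ Ri, else bᵢⱼ.
Initial tableau (one row per fragment):
  row 1: b11 a2 a3 a4 a5 b16 a7
  row 2: b21 a2 a3 b24 a5 b26 b27
  row 3: a1 b32 a3 a4 b35 a6 a7
Rows 1 and 2 agree on Aircraft; apply Aircraft→Capacity and equate their Capacity entries.
Rows 1 and 2 agree on Capacity; apply Capacity→Gate, Dest and equate their Gate, Dest entries.
No row becomes fully distinguished — the join is lossy.

No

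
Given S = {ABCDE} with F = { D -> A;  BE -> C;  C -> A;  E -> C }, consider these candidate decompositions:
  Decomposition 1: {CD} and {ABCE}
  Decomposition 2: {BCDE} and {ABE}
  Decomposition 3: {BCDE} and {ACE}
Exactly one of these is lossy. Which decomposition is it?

Decomposition 1

Decomposition 1: common = {C}, closure = {AC} → lossy.
Decomposition 2: common = {BE}, closure = {ABCE} → lossless.
Decomposition 3: common = {CE}, closure = {ACE} → lossless.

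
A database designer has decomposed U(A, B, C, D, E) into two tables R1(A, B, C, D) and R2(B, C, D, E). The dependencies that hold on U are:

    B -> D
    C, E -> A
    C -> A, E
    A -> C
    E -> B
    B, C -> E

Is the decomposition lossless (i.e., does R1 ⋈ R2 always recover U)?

Yes

Common attributes: R1 ∩ R2 = {B, C, D}.
Closure of {B, C, D}: C → A, E applies, adding A, E. So (B, C, D)⁺ = {A, B, C, D, E}.
This closure contains every attribute of R1, so R1 ∩ R2 → R1. The join is lossless.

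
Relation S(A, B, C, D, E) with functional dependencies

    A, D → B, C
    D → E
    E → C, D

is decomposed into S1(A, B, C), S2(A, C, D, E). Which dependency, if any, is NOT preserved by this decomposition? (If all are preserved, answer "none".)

Check A, D → B, C: no single fragment contains all of {A, B, C, D}, and the restricted closure of {A, D} across the fragments never reaches {B, C}.
D → E is preserved.
E → C, D is preserved.

A, D → B, C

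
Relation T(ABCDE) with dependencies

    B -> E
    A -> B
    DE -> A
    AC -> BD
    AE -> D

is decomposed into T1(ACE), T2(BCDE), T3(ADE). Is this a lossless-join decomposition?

Chase test. Columns are ABCDE; row i has aⱼ where attribute j ∈ Ti, else bᵢⱼ.
Initial tableau (one row per fragment):
  row 1: a1 b12 a3 b14 a5
  row 2: b21 a2 a3 a4 a5
  row 3: a1 b32 b33 a4 a5
Rows 1 and 3 agree on A; apply A→B and equate their B entries.
Rows 2 and 3 agree on DE; apply DE→A and equate their A entries.
Rows 1 and 2 agree on AC; apply AC→BD and equate their BD entries.
Row 1 is now all distinguished symbols — the join is lossless.

Yes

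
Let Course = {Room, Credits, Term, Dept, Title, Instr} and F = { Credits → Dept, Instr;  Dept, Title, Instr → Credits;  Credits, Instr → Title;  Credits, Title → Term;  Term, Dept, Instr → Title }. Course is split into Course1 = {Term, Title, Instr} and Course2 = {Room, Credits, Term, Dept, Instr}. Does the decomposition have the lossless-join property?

Common attributes: Course1 ∩ Course2 = {Term, Instr}.
No dependency enlarges {Term, Instr}, so (Term, Instr)⁺ = {Term, Instr}.
The closure contains neither all of Course1 = {Term, Title, Instr} nor all of Course2 = {Room, Credits, Term, Dept, Instr}, so the common attributes are not a superkey of either fragment. The join is lossy.

No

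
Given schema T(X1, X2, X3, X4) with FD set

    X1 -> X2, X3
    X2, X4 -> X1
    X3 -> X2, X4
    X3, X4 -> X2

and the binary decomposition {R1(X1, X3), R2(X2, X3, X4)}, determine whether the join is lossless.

Common attributes: R1 ∩ R2 = {X3}.
Closure of {X3}: X3 → X2, X4 applies, adding X2, X4; X2, X4 → X1 applies, adding X1. So (X3)⁺ = {X1, X2, X3, X4}.
This closure contains every attribute of R1, so R1 ∩ R2 → R1. The join is lossless.

Yes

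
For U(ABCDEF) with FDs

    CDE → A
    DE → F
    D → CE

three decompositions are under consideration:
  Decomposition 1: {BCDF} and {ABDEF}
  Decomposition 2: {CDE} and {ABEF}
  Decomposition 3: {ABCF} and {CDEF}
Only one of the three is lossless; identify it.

Decomposition 1: common = {BDF}, closure = {ABCDEF} → lossless.
Decomposition 2: common = {E}, closure = {E} → lossy.
Decomposition 3: common = {CF}, closure = {CF} → lossy.

Decomposition 1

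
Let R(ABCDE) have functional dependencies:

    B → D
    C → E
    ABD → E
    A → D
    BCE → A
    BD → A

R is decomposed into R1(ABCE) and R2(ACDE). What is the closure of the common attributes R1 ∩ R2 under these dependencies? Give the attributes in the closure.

ACDE

R1 ∩ R2 = {ACE}.
A → D applies, adding D
Closure: {ACDE}.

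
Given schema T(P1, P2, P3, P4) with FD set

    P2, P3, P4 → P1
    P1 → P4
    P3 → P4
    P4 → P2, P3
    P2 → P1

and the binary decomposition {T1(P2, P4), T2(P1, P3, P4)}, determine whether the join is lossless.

Common attributes: T1 ∩ T2 = {P4}.
Closure of {P4}: P4 → P2, P3 applies, adding P2, P3; P2 → P1 applies, adding P1. So (P4)⁺ = {P1, P2, P3, P4}.
This closure contains every attribute of T1, so T1 ∩ T2 → T1. The join is lossless.

Yes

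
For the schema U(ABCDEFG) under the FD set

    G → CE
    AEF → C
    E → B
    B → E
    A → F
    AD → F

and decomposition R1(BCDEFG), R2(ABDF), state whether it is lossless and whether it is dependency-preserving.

lossy and not dependency-preserving

Lossless test: (BDF)⁺ = {BDEF}, which is a superkey of neither fragment — lossy.
Dependency preservation: the restricted closure of {AEF} across the fragments never reaches {C}, so AEF → C cannot be enforced without a join — not preserved.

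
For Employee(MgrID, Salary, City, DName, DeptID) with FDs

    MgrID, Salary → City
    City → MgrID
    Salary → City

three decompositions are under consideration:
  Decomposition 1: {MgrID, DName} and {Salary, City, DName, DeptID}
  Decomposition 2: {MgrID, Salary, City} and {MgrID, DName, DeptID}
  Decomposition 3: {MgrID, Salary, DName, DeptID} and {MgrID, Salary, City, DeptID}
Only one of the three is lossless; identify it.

Decomposition 3

Decomposition 1: common = {DName}, closure = {DName} → lossy.
Decomposition 2: common = {MgrID}, closure = {MgrID} → lossy.
Decomposition 3: common = {MgrID, Salary, DeptID}, closure = {MgrID, Salary, City, DeptID} → lossless.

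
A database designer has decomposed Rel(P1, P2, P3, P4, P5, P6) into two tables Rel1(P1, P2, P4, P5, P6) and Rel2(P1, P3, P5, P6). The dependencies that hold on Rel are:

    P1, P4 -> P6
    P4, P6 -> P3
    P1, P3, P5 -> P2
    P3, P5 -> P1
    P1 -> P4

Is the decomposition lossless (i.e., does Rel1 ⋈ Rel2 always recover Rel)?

Yes

Common attributes: Rel1 ∩ Rel2 = {P1, P5, P6}.
Closure of {P1, P5, P6}: P1 → P4 applies, adding P4; P4, P6 → P3 applies, adding P3; P1, P3, P5 → P2 applies, adding P2. So (P1, P5, P6)⁺ = {P1, P2, P3, P4, P5, P6}.
This closure contains every attribute of Rel1, so Rel1 ∩ Rel2 → Rel1. The join is lossless.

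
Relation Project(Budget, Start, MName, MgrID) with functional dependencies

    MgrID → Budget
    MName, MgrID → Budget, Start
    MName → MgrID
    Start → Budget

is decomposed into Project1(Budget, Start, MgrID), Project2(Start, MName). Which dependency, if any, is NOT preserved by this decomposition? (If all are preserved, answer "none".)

Check MName → MgrID: no single fragment contains all of {MName, MgrID}, and the restricted closure of {MName} across the fragments never reaches {MgrID}.
MgrID → Budget is preserved.
MName, MgrID → Budget, Start is preserved.
Start → Budget is preserved.

MName → MgrID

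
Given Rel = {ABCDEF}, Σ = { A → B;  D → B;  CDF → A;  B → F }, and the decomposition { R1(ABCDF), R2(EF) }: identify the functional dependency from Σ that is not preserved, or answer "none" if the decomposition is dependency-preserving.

A → B lies within R1.
D → B lies within R1.
CDF → A lies within R1.
B → F lies within R1.
Every dependency is enforceable on the fragments, so the decomposition is dependency-preserving.

none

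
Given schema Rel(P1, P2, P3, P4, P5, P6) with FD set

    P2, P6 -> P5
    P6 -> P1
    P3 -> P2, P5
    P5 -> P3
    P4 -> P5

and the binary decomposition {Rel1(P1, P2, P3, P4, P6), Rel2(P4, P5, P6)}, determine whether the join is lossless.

Common attributes: Rel1 ∩ Rel2 = {P4, P6}.
Closure of {P4, P6}: P6 → P1 applies, adding P1; P4 → P5 applies, adding P5; P5 → P3 applies, adding P3; P3 → P2, P5 applies, adding P2. So (P4, P6)⁺ = {P1, P2, P3, P4, P5, P6}.
This closure contains every attribute of Rel1, so Rel1 ∩ Rel2 → Rel1. The join is lossless.

Yes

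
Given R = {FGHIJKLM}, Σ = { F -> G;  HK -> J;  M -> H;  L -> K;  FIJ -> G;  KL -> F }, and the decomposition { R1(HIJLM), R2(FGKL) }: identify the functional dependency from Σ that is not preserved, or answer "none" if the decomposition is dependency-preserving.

Check HK → J: no single fragment contains all of {HJK}, and the restricted closure of {HK} across the fragments never reaches {J}.
F → G is preserved.
M → H is preserved.
L → K is preserved.
FIJ → G is preserved.
KL → F is preserved.

HK -> J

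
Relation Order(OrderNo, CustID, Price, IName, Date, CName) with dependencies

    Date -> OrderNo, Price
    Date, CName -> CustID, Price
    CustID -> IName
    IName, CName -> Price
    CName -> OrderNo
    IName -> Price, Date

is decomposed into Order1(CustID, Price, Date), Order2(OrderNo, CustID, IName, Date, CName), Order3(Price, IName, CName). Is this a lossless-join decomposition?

Yes

Chase test. Columns are OrderNo, CustID, Price, IName, Date, CName; row i has aⱼ where attribute j ∈ Orderi, else bᵢⱼ.
Initial tableau (one row per fragment):
  row 1: b11 a2 a3 b14 a5 b16
  row 2: a1 a2 b23 a4 a5 a6
  row 3: b31 b32 a3 a4 b35 a6
Rows 1 and 2 agree on Date; apply Date→OrderNo, Price and equate their OrderNo, Price entries.
Rows 1 and 2 agree on CustID; apply CustID→IName and equate their IName entries.
Rows 2 and 3 agree on CName; apply CName→OrderNo and equate their OrderNo entries.
Rows 1 and 3 agree on IName; apply IName→Price, Date and equate their Price, Date entries.
Rows 2 and 3 agree on Date, CName; apply Date, CName→CustID, Price and equate their CustID, Price entries.
Row 2 is now all distinguished symbols — the join is lossless.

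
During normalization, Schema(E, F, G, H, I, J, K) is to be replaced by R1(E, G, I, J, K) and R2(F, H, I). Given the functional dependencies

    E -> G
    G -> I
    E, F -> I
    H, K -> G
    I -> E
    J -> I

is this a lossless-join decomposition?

Common attributes: R1 ∩ R2 = {I}.
Closure of {I}: I → E applies, adding E; E → G applies, adding G. So (I)⁺ = {E, G, I}.
The closure contains neither all of R1 = {E, G, I, J, K} nor all of R2 = {F, H, I}, so the common attributes are not a superkey of either fragment. The join is lossy.

No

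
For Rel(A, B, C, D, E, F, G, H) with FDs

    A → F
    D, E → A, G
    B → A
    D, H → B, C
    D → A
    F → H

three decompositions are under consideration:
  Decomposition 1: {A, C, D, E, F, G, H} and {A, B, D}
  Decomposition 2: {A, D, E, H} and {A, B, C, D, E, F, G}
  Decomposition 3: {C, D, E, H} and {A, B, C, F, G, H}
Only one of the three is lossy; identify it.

Decomposition 3

Decomposition 1: common = {A, D}, closure = {A, B, C, D, F, H} → lossless.
Decomposition 2: common = {A, D, E}, closure = {A, B, C, D, E, F, G, H} → lossless.
Decomposition 3: common = {C, H}, closure = {C, H} → lossy.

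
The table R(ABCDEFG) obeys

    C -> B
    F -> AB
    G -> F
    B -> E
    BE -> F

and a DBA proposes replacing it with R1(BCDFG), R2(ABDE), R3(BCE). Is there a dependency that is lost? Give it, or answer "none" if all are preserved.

C → B lies within R1.
F → AB: restricted closure across fragments reaches AB.
G → F lies within R1.
B → E lies within R2.
BE → F: restricted closure across fragments reaches F.
Every dependency is enforceable on the fragments, so the decomposition is dependency-preserving.

none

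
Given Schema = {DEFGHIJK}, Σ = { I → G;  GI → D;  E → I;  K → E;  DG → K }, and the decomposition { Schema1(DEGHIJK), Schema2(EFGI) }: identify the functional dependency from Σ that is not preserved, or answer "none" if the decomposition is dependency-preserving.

I → G lies within Schema1.
GI → D lies within Schema1.
E → I lies within Schema1.
K → E lies within Schema1.
DG → K lies within Schema1.
Every dependency is enforceable on the fragments, so the decomposition is dependency-preserving.

none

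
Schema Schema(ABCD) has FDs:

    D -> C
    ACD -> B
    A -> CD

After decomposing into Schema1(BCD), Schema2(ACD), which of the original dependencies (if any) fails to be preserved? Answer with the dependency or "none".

ACD -> B

Check ACD → B: no single fragment contains all of {ABCD}, and the restricted closure of {ACD} across the fragments never reaches {B}.
D → C is preserved.
A → CD is preserved.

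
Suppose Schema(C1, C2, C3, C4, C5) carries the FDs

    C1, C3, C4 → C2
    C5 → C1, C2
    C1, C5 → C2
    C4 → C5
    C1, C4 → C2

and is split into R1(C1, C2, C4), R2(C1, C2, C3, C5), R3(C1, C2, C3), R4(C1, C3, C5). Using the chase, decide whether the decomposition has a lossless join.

Chase test. Columns are C1, C2, C3, C4, C5; row i has aⱼ where attribute j ∈ Ri, else bᵢⱼ.
Initial tableau (one row per fragment):
  row 1: a1 a2 b13 a4 b15
  row 2: a1 a2 a3 b24 a5
  row 3: a1 a2 a3 b34 b35
  row 4: a1 b42 a3 b44 a5
Rows 2 and 4 agree on C5; apply C5→C1, C2 and equate their C1, C2 entries.
No row becomes fully distinguished — the join is lossy.

No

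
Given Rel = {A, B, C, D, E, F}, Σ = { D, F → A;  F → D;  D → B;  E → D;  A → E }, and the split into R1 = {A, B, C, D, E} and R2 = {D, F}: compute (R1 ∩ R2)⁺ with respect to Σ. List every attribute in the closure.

R1 ∩ R2 = {D}.
D → B applies, adding B
Closure: {B, D}.

B, D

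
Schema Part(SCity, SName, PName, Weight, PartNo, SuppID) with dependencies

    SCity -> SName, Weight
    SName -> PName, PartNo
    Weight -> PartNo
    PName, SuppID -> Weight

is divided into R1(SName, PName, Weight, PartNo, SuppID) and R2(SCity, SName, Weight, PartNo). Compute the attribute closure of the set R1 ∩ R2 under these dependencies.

R1 ∩ R2 = {SName, Weight, PartNo}.
SName → PName, PartNo applies, adding PName
Closure: {SName, PName, Weight, PartNo}.

SName, PName, Weight, PartNo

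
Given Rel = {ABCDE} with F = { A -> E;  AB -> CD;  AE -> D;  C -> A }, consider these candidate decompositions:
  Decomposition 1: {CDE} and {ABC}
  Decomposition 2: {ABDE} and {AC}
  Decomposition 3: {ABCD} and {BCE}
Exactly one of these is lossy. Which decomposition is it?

Decomposition 1: common = {C}, closure = {ACDE} → lossless.
Decomposition 2: common = {A}, closure = {ADE} → lossy.
Decomposition 3: common = {BC}, closure = {ABCDE} → lossless.

Decomposition 2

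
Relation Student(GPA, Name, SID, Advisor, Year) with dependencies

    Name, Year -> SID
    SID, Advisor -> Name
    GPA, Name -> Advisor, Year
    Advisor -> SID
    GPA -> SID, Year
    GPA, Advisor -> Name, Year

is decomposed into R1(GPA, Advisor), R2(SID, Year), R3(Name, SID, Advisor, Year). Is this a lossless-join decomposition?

No

Chase test. Columns are GPA, Name, SID, Advisor, Year; row i has aⱼ where attribute j ∈ Ri, else bᵢⱼ.
Initial tableau (one row per fragment):
  row 1: a1 b12 b13 a4 b15
  row 2: b21 b22 a3 b24 a5
  row 3: b31 a2 a3 a4 a5
Rows 1 and 3 agree on Advisor; apply Advisor→SID and equate their SID entries.
Rows 1 and 3 agree on SID, Advisor; apply SID, Advisor→Name and equate their Name entries.
No row becomes fully distinguished — the join is lossy.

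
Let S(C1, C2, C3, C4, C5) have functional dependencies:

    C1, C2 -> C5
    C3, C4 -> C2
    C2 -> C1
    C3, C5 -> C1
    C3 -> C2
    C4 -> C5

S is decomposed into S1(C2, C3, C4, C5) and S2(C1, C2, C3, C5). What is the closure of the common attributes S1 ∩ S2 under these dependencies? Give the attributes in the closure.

C1, C2, C3, C5

S1 ∩ S2 = {C2, C3, C5}.
C2 → C1 applies, adding C1
Closure: {C1, C2, C3, C5}.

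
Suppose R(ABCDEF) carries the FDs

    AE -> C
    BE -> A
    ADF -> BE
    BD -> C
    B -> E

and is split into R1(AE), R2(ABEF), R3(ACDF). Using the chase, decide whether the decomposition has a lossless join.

No

Chase test. Columns are ABCDEF; row i has aⱼ where attribute j ∈ Ri, else bᵢⱼ.
Initial tableau (one row per fragment):
  row 1: a1 b12 b13 b14 a5 b16
  row 2: a1 a2 b23 b24 a5 a6
  row 3: a1 b32 a3 a4 b35 a6
Rows 1 and 2 agree on AE; apply AE→C and equate their C entries.
No row becomes fully distinguished — the join is lossy.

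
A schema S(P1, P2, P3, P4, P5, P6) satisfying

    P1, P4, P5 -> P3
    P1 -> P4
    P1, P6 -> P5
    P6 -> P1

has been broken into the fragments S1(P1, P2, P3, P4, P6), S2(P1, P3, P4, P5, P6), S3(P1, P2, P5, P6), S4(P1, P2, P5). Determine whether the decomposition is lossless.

Chase test. Columns are P1, P2, P3, P4, P5, P6; row i has aⱼ where attribute j ∈ Si, else bᵢⱼ.
Initial tableau (one row per fragment):
  row 1: a1 a2 a3 a4 b15 a6
  row 2: a1 b22 a3 a4 a5 a6
  row 3: a1 a2 b33 b34 a5 a6
  row 4: a1 a2 b43 b44 a5 b46
Rows 1 and 3 agree on P1; apply P1→P4 and equate their P4 entries.
Rows 1 and 4 agree on P1; apply P1→P4 and equate their P4 entries.
Rows 1 and 2 agree on P1, P6; apply P1, P6→P5 and equate their P5 entries.
Rows 1 and 3 agree on P1, P4, P5; apply P1, P4, P5→P3 and equate their P3 entries.
Rows 1 and 4 agree on P1, P4, P5; apply P1, P4, P5→P3 and equate their P3 entries.
Row 1 is now all distinguished symbols — the join is lossless.

Yes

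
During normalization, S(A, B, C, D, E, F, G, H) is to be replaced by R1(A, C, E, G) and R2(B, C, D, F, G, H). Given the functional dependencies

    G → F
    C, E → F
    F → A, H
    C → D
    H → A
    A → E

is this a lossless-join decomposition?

Common attributes: R1 ∩ R2 = {C, G}.
Closure of {C, G}: G → F applies, adding F; F → A, H applies, adding A, H; C → D applies, adding D; A → E applies, adding E. So (C, G)⁺ = {A, C, D, E, F, G, H}.
This closure contains every attribute of R1, so R1 ∩ R2 → R1. The join is lossless.

Yes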